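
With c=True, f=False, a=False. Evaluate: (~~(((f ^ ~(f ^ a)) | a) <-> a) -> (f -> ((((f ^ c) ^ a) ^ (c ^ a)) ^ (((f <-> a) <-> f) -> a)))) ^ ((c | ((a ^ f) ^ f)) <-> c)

False

f ^ a = False ^ False = False
~(f ^ a) = ~False = True
f ^ ~(f ^ a) = False ^ True = True
(f ^ ~(f ^ a)) | a = True | False = True
((f ^ ~(f ^ a)) | a) <-> a = True <-> False = False
~(((f ^ ~(f ^ a)) | a) <-> a) = ~False = True
~~(((f ^ ~(f ^ a)) | a) <-> a) = ~True = False
f ^ c = False ^ True = True
(f ^ c) ^ a = True ^ False = True
c ^ a = True ^ False = True
((f ^ c) ^ a) ^ (c ^ a) = True ^ True = False
f <-> a = False <-> False = True
(f <-> a) <-> f = True <-> False = False
((f <-> a) <-> f) -> a = False -> False = True
(((f ^ c) ^ a) ^ (c ^ a)) ^ (((f <-> a) <-> f) -> a) = False ^ True = True
f -> ((((f ^ c) ^ a) ^ (c ^ a)) ^ (((f <-> a) <-> f) -> a)) = False -> True = True
~~(((f ^ ~(f ^ a)) | a) <-> a) -> (f -> ((((f ^ c) ^ a) ^ (c ^ a)) ^ (((f <-> a) <-> f) -> a))) = False -> True = True
a ^ f = False ^ False = False
(a ^ f) ^ f = False ^ False = False
c | ((a ^ f) ^ f) = True | False = True
(c | ((a ^ f) ^ f)) <-> c = True <-> True = True
(~~(((f ^ ~(f ^ a)) | a) <-> a) -> (f -> ((((f ^ c) ^ a) ^ (c ^ a)) ^ (((f <-> a) <-> f) -> a)))) ^ ((c | ((a ^ f) ^ f)) <-> c) = True ^ True = False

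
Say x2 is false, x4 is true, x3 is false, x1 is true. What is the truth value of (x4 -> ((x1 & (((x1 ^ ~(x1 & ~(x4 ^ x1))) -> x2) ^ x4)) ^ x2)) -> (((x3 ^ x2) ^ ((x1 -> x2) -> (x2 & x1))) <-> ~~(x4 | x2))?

T

Substituting x2=F, x4=T, x3=F, x1=T:
x4 ^ x1 = T ^ T = F
~(x4 ^ x1) = ~F = T
x1 & ~(x4 ^ x1) = T & T = T
~(x1 & ~(x4 ^ x1)) = ~T = F
x1 ^ ~(x1 & ~(x4 ^ x1)) = T ^ F = T
(x1 ^ ~(x1 & ~(x4 ^ x1))) -> x2 = T -> F = F
((x1 ^ ~(x1 & ~(x4 ^ x1))) -> x2) ^ x4 = F ^ T = T
x1 & (((x1 ^ ~(x1 & ~(x4 ^ x1))) -> x2) ^ x4) = T & T = T
(x1 & (((x1 ^ ~(x1 & ~(x4 ^ x1))) -> x2) ^ x4)) ^ x2 = T ^ F = T
x4 -> ((x1 & (((x1 ^ ~(x1 & ~(x4 ^ x1))) -> x2) ^ x4)) ^ x2) = T -> T = T
x3 ^ x2 = F ^ F = F
x1 -> x2 = T -> F = F
x2 & x1 = F & T = F
(x1 -> x2) -> (x2 & x1) = F -> F = T
(x3 ^ x2) ^ ((x1 -> x2) -> (x2 & x1)) = F ^ T = T
x4 | x2 = T | F = T
~(x4 | x2) = ~T = F
~~(x4 | x2) = ~F = T
((x3 ^ x2) ^ ((x1 -> x2) -> (x2 & x1))) <-> ~~(x4 | x2) = T <-> T = T
(x4 -> ((x1 & (((x1 ^ ~(x1 & ~(x4 ^ x1))) -> x2) ^ x4)) ^ x2)) -> (((x3 ^ x2) ^ ((x1 -> x2) -> (x2 & x1))) <-> ~~(x4 | x2)) = T -> T = T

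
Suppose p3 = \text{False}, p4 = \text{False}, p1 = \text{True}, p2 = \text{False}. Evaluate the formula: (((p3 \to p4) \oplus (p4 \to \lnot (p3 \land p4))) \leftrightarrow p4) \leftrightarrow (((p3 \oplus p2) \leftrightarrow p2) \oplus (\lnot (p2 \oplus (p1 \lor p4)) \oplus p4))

\text{True}

p3 \to p4 = \text{False} \to \text{False} = \text{True}
p3 \land p4 = \text{False} \land \text{False} = \text{False}
\lnot (p3 \land p4) = \lnot \text{False} = \text{True}
p4 \to \lnot (p3 \land p4) = \text{False} \to \text{True} = \text{True}
(p3 \to p4) \oplus (p4 \to \lnot (p3 \land p4)) = \text{True} \oplus \text{True} = \text{False}
((p3 \to p4) \oplus (p4 \to \lnot (p3 \land p4))) \leftrightarrow p4 = \text{False} \leftrightarrow \text{False} = \text{True}
p3 \oplus p2 = \text{False} \oplus \text{False} = \text{False}
(p3 \oplus p2) \leftrightarrow p2 = \text{False} \leftrightarrow \text{False} = \text{True}
p1 \lor p4 = \text{True} \lor \text{False} = \text{True}
p2 \oplus (p1 \lor p4) = \text{False} \oplus \text{True} = \text{True}
\lnot (p2 \oplus (p1 \lor p4)) = \lnot \text{True} = \text{False}
\lnot (p2 \oplus (p1 \lor p4)) \oplus p4 = \text{False} \oplus \text{False} = \text{False}
((p3 \oplus p2) \leftrightarrow p2) \oplus (\lnot (p2 \oplus (p1 \lor p4)) \oplus p4) = \text{True} \oplus \text{False} = \text{True}
(((p3 \to p4) \oplus (p4 \to \lnot (p3 \land p4))) \leftrightarrow p4) \leftrightarrow (((p3 \oplus p2) \leftrightarrow p2) \oplus (\lnot (p2 \oplus (p1 \lor p4)) \oplus p4)) = \text{True} \leftrightarrow \text{True} = \text{True}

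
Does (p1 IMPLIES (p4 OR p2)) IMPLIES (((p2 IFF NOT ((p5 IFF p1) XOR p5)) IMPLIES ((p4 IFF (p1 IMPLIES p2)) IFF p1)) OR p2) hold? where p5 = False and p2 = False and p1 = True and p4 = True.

Substituting p5=False, p2=False, p1=True, p4=True:
p4 OR p2 = True OR False = True
p1 IMPLIES (p4 OR p2) = True IMPLIES True = True
p5 IFF p1 = False IFF True = False
(p5 IFF p1) XOR p5 = False XOR False = False
NOT ((p5 IFF p1) XOR p5) = NOT False = True
p2 IFF NOT ((p5 IFF p1) XOR p5) = False IFF True = False
p1 IMPLIES p2 = True IMPLIES False = False
p4 IFF (p1 IMPLIES p2) = True IFF False = False
(p4 IFF (p1 IMPLIES p2)) IFF p1 = False IFF True = False
(p2 IFF NOT ((p5 IFF p1) XOR p5)) IMPLIES ((p4 IFF (p1 IMPLIES p2)) IFF p1) = False IMPLIES False = True
((p2 IFF NOT ((p5 IFF p1) XOR p5)) IMPLIES ((p4 IFF (p1 IMPLIES p2)) IFF p1)) OR p2 = True OR False = True
(p1 IMPLIES (p4 OR p2)) IMPLIES (((p2 IFF NOT ((p5 IFF p1) XOR p5)) IMPLIES ((p4 IFF (p1 IMPLIES p2)) IFF p1)) OR p2) = True IMPLIES True = True

True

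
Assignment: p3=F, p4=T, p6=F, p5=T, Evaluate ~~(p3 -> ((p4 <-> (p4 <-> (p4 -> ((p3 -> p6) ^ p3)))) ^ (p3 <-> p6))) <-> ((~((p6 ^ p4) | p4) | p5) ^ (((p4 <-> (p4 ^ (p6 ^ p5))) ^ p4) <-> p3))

Substituting p3=F, p4=T, p6=F, p5=T:
p3 -> p6 = F -> F = T
(p3 -> p6) ^ p3 = T ^ F = T
p4 -> ((p3 -> p6) ^ p3) = T -> T = T
p4 <-> (p4 -> ((p3 -> p6) ^ p3)) = T <-> T = T
p4 <-> (p4 <-> (p4 -> ((p3 -> p6) ^ p3))) = T <-> T = T
p3 <-> p6 = F <-> F = T
(p4 <-> (p4 <-> (p4 -> ((p3 -> p6) ^ p3)))) ^ (p3 <-> p6) = T ^ T = F
p3 -> ((p4 <-> (p4 <-> (p4 -> ((p3 -> p6) ^ p3)))) ^ (p3 <-> p6)) = F -> F = T
~(p3 -> ((p4 <-> (p4 <-> (p4 -> ((p3 -> p6) ^ p3)))) ^ (p3 <-> p6))) = ~T = F
~~(p3 -> ((p4 <-> (p4 <-> (p4 -> ((p3 -> p6) ^ p3)))) ^ (p3 <-> p6))) = ~F = T
p6 ^ p4 = F ^ T = T
(p6 ^ p4) | p4 = T | T = T
~((p6 ^ p4) | p4) = ~T = F
~((p6 ^ p4) | p4) | p5 = F | T = T
p6 ^ p5 = F ^ T = T
p4 ^ (p6 ^ p5) = T ^ T = F
p4 <-> (p4 ^ (p6 ^ p5)) = T <-> F = F
(p4 <-> (p4 ^ (p6 ^ p5))) ^ p4 = F ^ T = T
((p4 <-> (p4 ^ (p6 ^ p5))) ^ p4) <-> p3 = T <-> F = F
(~((p6 ^ p4) | p4) | p5) ^ (((p4 <-> (p4 ^ (p6 ^ p5))) ^ p4) <-> p3) = T ^ F = T
~~(p3 -> ((p4 <-> (p4 <-> (p4 -> ((p3 -> p6) ^ p3)))) ^ (p3 <-> p6))) <-> ((~((p6 ^ p4) | p4) | p5) ^ (((p4 <-> (p4 ^ (p6 ^ p5))) ^ p4) <-> p3)) = T <-> T = T

T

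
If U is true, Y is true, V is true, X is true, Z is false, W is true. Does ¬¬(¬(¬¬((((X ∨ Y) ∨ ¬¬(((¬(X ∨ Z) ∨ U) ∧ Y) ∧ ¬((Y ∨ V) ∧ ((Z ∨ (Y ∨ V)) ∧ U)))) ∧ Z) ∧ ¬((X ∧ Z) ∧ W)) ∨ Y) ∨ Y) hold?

X ∨ Y = True ∨ True = True
X ∨ Z = True ∨ False = True
¬(X ∨ Z) = ¬True = False
¬(X ∨ Z) ∨ U = False ∨ True = True
(¬(X ∨ Z) ∨ U) ∧ Y = True ∧ True = True
Y ∨ V = True ∨ True = True
Y ∨ V = True ∨ True = True
Z ∨ (Y ∨ V) = False ∨ True = True
(Z ∨ (Y ∨ V)) ∧ U = True ∧ True = True
(Y ∨ V) ∧ ((Z ∨ (Y ∨ V)) ∧ U) = True ∧ True = True
¬((Y ∨ V) ∧ ((Z ∨ (Y ∨ V)) ∧ U)) = ¬True = False
((¬(X ∨ Z) ∨ U) ∧ Y) ∧ ¬((Y ∨ V) ∧ ((Z ∨ (Y ∨ V)) ∧ U)) = True ∧ False = False
¬(((¬(X ∨ Z) ∨ U) ∧ Y) ∧ ¬((Y ∨ V) ∧ ((Z ∨ (Y ∨ V)) ∧ U))) = ¬False = True
¬¬(((¬(X ∨ Z) ∨ U) ∧ Y) ∧ ¬((Y ∨ V) ∧ ((Z ∨ (Y ∨ V)) ∧ U))) = ¬True = False
(X ∨ Y) ∨ ¬¬(((¬(X ∨ Z) ∨ U) ∧ Y) ∧ ¬((Y ∨ V) ∧ ((Z ∨ (Y ∨ V)) ∧ U))) = True ∨ False = True
((X ∨ Y) ∨ ¬¬(((¬(X ∨ Z) ∨ U) ∧ Y) ∧ ¬((Y ∨ V) ∧ ((Z ∨ (Y ∨ V)) ∧ U)))) ∧ Z = True ∧ False = False
X ∧ Z = True ∧ False = False
(X ∧ Z) ∧ W = False ∧ True = False
¬((X ∧ Z) ∧ W) = ¬False = True
(((X ∨ Y) ∨ ¬¬(((¬(X ∨ Z) ∨ U) ∧ Y) ∧ ¬((Y ∨ V) ∧ ((Z ∨ (Y ∨ V)) ∧ U)))) ∧ Z) ∧ ¬((X ∧ Z) ∧ W) = False ∧ True = False
¬((((X ∨ Y) ∨ ¬¬(((¬(X ∨ Z) ∨ U) ∧ Y) ∧ ¬((Y ∨ V) ∧ ((Z ∨ (Y ∨ V)) ∧ U)))) ∧ Z) ∧ ¬((X ∧ Z) ∧ W)) = ¬False = True
¬¬((((X ∨ Y) ∨ ¬¬(((¬(X ∨ Z) ∨ U) ∧ Y) ∧ ¬((Y ∨ V) ∧ ((Z ∨ (Y ∨ V)) ∧ U)))) ∧ Z) ∧ ¬((X ∧ Z) ∧ W)) = ¬True = False
¬¬((((X ∨ Y) ∨ ¬¬(((¬(X ∨ Z) ∨ U) ∧ Y) ∧ ¬((Y ∨ V) ∧ ((Z ∨ (Y ∨ V)) ∧ U)))) ∧ Z) ∧ ¬((X ∧ Z) ∧ W)) ∨ Y = False ∨ True = True
¬(¬¬((((X ∨ Y) ∨ ¬¬(((¬(X ∨ Z) ∨ U) ∧ Y) ∧ ¬((Y ∨ V) ∧ ((Z ∨ (Y ∨ V)) ∧ U)))) ∧ Z) ∧ ¬((X ∧ Z) ∧ W)) ∨ Y) = ¬True = False
¬(¬¬((((X ∨ Y) ∨ ¬¬(((¬(X ∨ Z) ∨ U) ∧ Y) ∧ ¬((Y ∨ V) ∧ ((Z ∨ (Y ∨ V)) ∧ U)))) ∧ Z) ∧ ¬((X ∧ Z) ∧ W)) ∨ Y) ∨ Y = False ∨ True = True
¬(¬(¬¬((((X ∨ Y) ∨ ¬¬(((¬(X ∨ Z) ∨ U) ∧ Y) ∧ ¬((Y ∨ V) ∧ ((Z ∨ (Y ∨ V)) ∧ U)))) ∧ Z) ∧ ¬((X ∧ Z) ∧ W)) ∨ Y) ∨ Y) = ¬True = False
¬¬(¬(¬¬((((X ∨ Y) ∨ ¬¬(((¬(X ∨ Z) ∨ U) ∧ Y) ∧ ¬((Y ∨ V) ∧ ((Z ∨ (Y ∨ V)) ∧ U)))) ∧ Z) ∧ ¬((X ∧ Z) ∧ W)) ∨ Y) ∨ Y) = ¬False = True

True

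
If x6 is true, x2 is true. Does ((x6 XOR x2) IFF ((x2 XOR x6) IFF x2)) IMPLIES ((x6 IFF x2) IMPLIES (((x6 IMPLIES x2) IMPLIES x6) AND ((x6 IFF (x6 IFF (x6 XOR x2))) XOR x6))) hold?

T

Substituting x6=T, x2=T:
x6 XOR x2 = T XOR T = F
x2 XOR x6 = T XOR T = F
(x2 XOR x6) IFF x2 = F IFF T = F
(x6 XOR x2) IFF ((x2 XOR x6) IFF x2) = F IFF F = T
x6 IFF x2 = T IFF T = T
x6 IMPLIES x2 = T IMPLIES T = T
(x6 IMPLIES x2) IMPLIES x6 = T IMPLIES T = T
x6 XOR x2 = T XOR T = F
x6 IFF (x6 XOR x2) = T IFF F = F
x6 IFF (x6 IFF (x6 XOR x2)) = T IFF F = F
(x6 IFF (x6 IFF (x6 XOR x2))) XOR x6 = F XOR T = T
((x6 IMPLIES x2) IMPLIES x6) AND ((x6 IFF (x6 IFF (x6 XOR x2))) XOR x6) = T AND T = T
(x6 IFF x2) IMPLIES (((x6 IMPLIES x2) IMPLIES x6) AND ((x6 IFF (x6 IFF (x6 XOR x2))) XOR x6)) = T IMPLIES T = T
((x6 XOR x2) IFF ((x2 XOR x6) IFF x2)) IMPLIES ((x6 IFF x2) IMPLIES (((x6 IMPLIES x2) IMPLIES x6) AND ((x6 IFF (x6 IFF (x6 XOR x2))) XOR x6))) = T IMPLIES T = T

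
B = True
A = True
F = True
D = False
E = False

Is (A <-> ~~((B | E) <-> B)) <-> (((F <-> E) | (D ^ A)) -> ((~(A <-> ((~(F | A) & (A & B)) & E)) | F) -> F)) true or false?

B | E = True | False = True
(B | E) <-> B = True <-> True = True
~((B | E) <-> B) = ~True = False
~~((B | E) <-> B) = ~False = True
A <-> ~~((B | E) <-> B) = True <-> True = True
F <-> E = True <-> False = False
D ^ A = False ^ True = True
(F <-> E) | (D ^ A) = False | True = True
F | A = True | True = True
~(F | A) = ~True = False
A & B = True & True = True
~(F | A) & (A & B) = False & True = False
(~(F | A) & (A & B)) & E = False & False = False
A <-> ((~(F | A) & (A & B)) & E) = True <-> False = False
~(A <-> ((~(F | A) & (A & B)) & E)) = ~False = True
~(A <-> ((~(F | A) & (A & B)) & E)) | F = True | True = True
(~(A <-> ((~(F | A) & (A & B)) & E)) | F) -> F = True -> True = True
((F <-> E) | (D ^ A)) -> ((~(A <-> ((~(F | A) & (A & B)) & E)) | F) -> F) = True -> True = True
(A <-> ~~((B | E) <-> B)) <-> (((F <-> E) | (D ^ A)) -> ((~(A <-> ((~(F | A) & (A & B)) & E)) | F) -> F)) = True <-> True = True

True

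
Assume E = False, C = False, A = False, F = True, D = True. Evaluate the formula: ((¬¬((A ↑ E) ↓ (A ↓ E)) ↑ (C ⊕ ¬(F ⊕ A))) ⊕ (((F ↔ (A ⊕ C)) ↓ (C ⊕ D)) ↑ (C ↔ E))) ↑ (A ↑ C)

A ↑ E = False ↑ False = True
A ↓ E = False ↓ False = True
(A ↑ E) ↓ (A ↓ E) = True ↓ True = False
¬((A ↑ E) ↓ (A ↓ E)) = ¬False = True
¬¬((A ↑ E) ↓ (A ↓ E)) = ¬True = False
F ⊕ A = True ⊕ False = True
¬(F ⊕ A) = ¬True = False
C ⊕ ¬(F ⊕ A) = False ⊕ False = False
¬¬((A ↑ E) ↓ (A ↓ E)) ↑ (C ⊕ ¬(F ⊕ A)) = False ↑ False = True
A ⊕ C = False ⊕ False = False
F ↔ (A ⊕ C) = True ↔ False = False
C ⊕ D = False ⊕ True = True
(F ↔ (A ⊕ C)) ↓ (C ⊕ D) = False ↓ True = False
C ↔ E = False ↔ False = True
((F ↔ (A ⊕ C)) ↓ (C ⊕ D)) ↑ (C ↔ E) = False ↑ True = True
(¬¬((A ↑ E) ↓ (A ↓ E)) ↑ (C ⊕ ¬(F ⊕ A))) ⊕ (((F ↔ (A ⊕ C)) ↓ (C ⊕ D)) ↑ (C ↔ E)) = True ⊕ True = False
A ↑ C = False ↑ False = True
((¬¬((A ↑ E) ↓ (A ↓ E)) ↑ (C ⊕ ¬(F ⊕ A))) ⊕ (((F ↔ (A ⊕ C)) ↓ (C ⊕ D)) ↑ (C ↔ E))) ↑ (A ↑ C) = False ↑ True = True

True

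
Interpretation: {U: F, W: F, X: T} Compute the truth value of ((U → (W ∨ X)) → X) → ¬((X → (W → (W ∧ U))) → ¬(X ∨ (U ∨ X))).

W ∨ X = F ∨ T = T
U → (W ∨ X) = F → T = T
(U → (W ∨ X)) → X = T → T = T
W ∧ U = F ∧ F = F
W → (W ∧ U) = F → F = T
X → (W → (W ∧ U)) = T → T = T
U ∨ X = F ∨ T = T
X ∨ (U ∨ X) = T ∨ T = T
¬(X ∨ (U ∨ X)) = ¬T = F
(X → (W → (W ∧ U))) → ¬(X ∨ (U ∨ X)) = T → F = F
¬((X → (W → (W ∧ U))) → ¬(X ∨ (U ∨ X))) = ¬F = T
((U → (W ∨ X)) → X) → ¬((X → (W → (W ∧ U))) → ¬(X ∨ (U ∨ X))) = T → T = T

T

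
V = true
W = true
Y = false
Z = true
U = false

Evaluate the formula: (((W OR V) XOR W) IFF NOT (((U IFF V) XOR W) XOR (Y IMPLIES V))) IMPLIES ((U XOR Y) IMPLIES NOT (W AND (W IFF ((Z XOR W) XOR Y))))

Substituting V=true, W=true, Y=false, Z=true, U=false:
W OR V = true OR true = true
(W OR V) XOR W = true XOR true = false
U IFF V = false IFF true = false
(U IFF V) XOR W = false XOR true = true
Y IMPLIES V = false IMPLIES true = true
((U IFF V) XOR W) XOR (Y IMPLIES V) = true XOR true = false
NOT (((U IFF V) XOR W) XOR (Y IMPLIES V)) = NOT false = true
((W OR V) XOR W) IFF NOT (((U IFF V) XOR W) XOR (Y IMPLIES V)) = false IFF true = false
U XOR Y = false XOR false = false
Z XOR W = true XOR true = false
(Z XOR W) XOR Y = false XOR false = false
W IFF ((Z XOR W) XOR Y) = true IFF false = false
W AND (W IFF ((Z XOR W) XOR Y)) = true AND false = false
NOT (W AND (W IFF ((Z XOR W) XOR Y))) = NOT false = true
(U XOR Y) IMPLIES NOT (W AND (W IFF ((Z XOR W) XOR Y))) = false IMPLIES true = true
(((W OR V) XOR W) IFF NOT (((U IFF V) XOR W) XOR (Y IMPLIES V))) IMPLIES ((U XOR Y) IMPLIES NOT (W AND (W IFF ((Z XOR W) XOR Y)))) = false IMPLIES true = true

true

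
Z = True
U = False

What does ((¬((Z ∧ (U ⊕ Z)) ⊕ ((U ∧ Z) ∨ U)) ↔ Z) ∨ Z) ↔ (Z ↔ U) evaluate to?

False

U ⊕ Z = False ⊕ True = True
Z ∧ (U ⊕ Z) = True ∧ True = True
U ∧ Z = False ∧ True = False
(U ∧ Z) ∨ U = False ∨ False = False
(Z ∧ (U ⊕ Z)) ⊕ ((U ∧ Z) ∨ U) = True ⊕ False = True
¬((Z ∧ (U ⊕ Z)) ⊕ ((U ∧ Z) ∨ U)) = ¬True = False
¬((Z ∧ (U ⊕ Z)) ⊕ ((U ∧ Z) ∨ U)) ↔ Z = False ↔ True = False
(¬((Z ∧ (U ⊕ Z)) ⊕ ((U ∧ Z) ∨ U)) ↔ Z) ∨ Z = False ∨ True = True
Z ↔ U = True ↔ False = False
((¬((Z ∧ (U ⊕ Z)) ⊕ ((U ∧ Z) ∨ U)) ↔ Z) ∨ Z) ↔ (Z ↔ U) = True ↔ False = False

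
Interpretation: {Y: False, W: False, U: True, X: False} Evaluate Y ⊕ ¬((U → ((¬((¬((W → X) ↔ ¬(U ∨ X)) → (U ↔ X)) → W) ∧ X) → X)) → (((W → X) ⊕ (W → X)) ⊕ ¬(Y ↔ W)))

Substituting Y=False, W=False, U=True, X=False:
W → X = False → False = True
U ∨ X = True ∨ False = True
¬(U ∨ X) = ¬True = False
(W → X) ↔ ¬(U ∨ X) = True ↔ False = False
¬((W → X) ↔ ¬(U ∨ X)) = ¬False = True
U ↔ X = True ↔ False = False
¬((W → X) ↔ ¬(U ∨ X)) → (U ↔ X) = True → False = False
(¬((W → X) ↔ ¬(U ∨ X)) → (U ↔ X)) → W = False → False = True
¬((¬((W → X) ↔ ¬(U ∨ X)) → (U ↔ X)) → W) = ¬True = False
¬((¬((W → X) ↔ ¬(U ∨ X)) → (U ↔ X)) → W) ∧ X = False ∧ False = False
(¬((¬((W → X) ↔ ¬(U ∨ X)) → (U ↔ X)) → W) ∧ X) → X = False → False = True
U → ((¬((¬((W → X) ↔ ¬(U ∨ X)) → (U ↔ X)) → W) ∧ X) → X) = True → True = True
W → X = False → False = True
W → X = False → False = True
(W → X) ⊕ (W → X) = True ⊕ True = False
Y ↔ W = False ↔ False = True
¬(Y ↔ W) = ¬True = False
((W → X) ⊕ (W → X)) ⊕ ¬(Y ↔ W) = False ⊕ False = False
(U → ((¬((¬((W → X) ↔ ¬(U ∨ X)) → (U ↔ X)) → W) ∧ X) → X)) → (((W → X) ⊕ (W → X)) ⊕ ¬(Y ↔ W)) = True → False = False
¬((U → ((¬((¬((W → X) ↔ ¬(U ∨ X)) → (U ↔ X)) → W) ∧ X) → X)) → (((W → X) ⊕ (W → X)) ⊕ ¬(Y ↔ W))) = ¬False = True
Y ⊕ ¬((U → ((¬((¬((W → X) ↔ ¬(U ∨ X)) → (U ↔ X)) → W) ∧ X) → X)) → (((W → X) ⊕ (W → X)) ⊕ ¬(Y ↔ W))) = False ⊕ True = True

True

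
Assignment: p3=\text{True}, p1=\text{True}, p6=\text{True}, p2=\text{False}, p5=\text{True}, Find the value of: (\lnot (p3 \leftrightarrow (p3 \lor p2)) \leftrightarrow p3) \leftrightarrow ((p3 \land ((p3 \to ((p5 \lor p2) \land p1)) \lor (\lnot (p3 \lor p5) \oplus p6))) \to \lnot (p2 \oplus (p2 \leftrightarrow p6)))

\text{False}

p3 \lor p2 = \text{True} \lor \text{False} = \text{True}
p3 \leftrightarrow (p3 \lor p2) = \text{True} \leftrightarrow \text{True} = \text{True}
\lnot (p3 \leftrightarrow (p3 \lor p2)) = \lnot \text{True} = \text{False}
\lnot (p3 \leftrightarrow (p3 \lor p2)) \leftrightarrow p3 = \text{False} \leftrightarrow \text{True} = \text{False}
p5 \lor p2 = \text{True} \lor \text{False} = \text{True}
(p5 \lor p2) \land p1 = \text{True} \land \text{True} = \text{True}
p3 \to ((p5 \lor p2) \land p1) = \text{True} \to \text{True} = \text{True}
p3 \lor p5 = \text{True} \lor \text{True} = \text{True}
\lnot (p3 \lor p5) = \lnot \text{True} = \text{False}
\lnot (p3 \lor p5) \oplus p6 = \text{False} \oplus \text{True} = \text{True}
(p3 \to ((p5 \lor p2) \land p1)) \lor (\lnot (p3 \lor p5) \oplus p6) = \text{True} \lor \text{True} = \text{True}
p3 \land ((p3 \to ((p5 \lor p2) \land p1)) \lor (\lnot (p3 \lor p5) \oplus p6)) = \text{True} \land \text{True} = \text{True}
p2 \leftrightarrow p6 = \text{False} \leftrightarrow \text{True} = \text{False}
p2 \oplus (p2 \leftrightarrow p6) = \text{False} \oplus \text{False} = \text{False}
\lnot (p2 \oplus (p2 \leftrightarrow p6)) = \lnot \text{False} = \text{True}
(p3 \land ((p3 \to ((p5 \lor p2) \land p1)) \lor (\lnot (p3 \lor p5) \oplus p6))) \to \lnot (p2 \oplus (p2 \leftrightarrow p6)) = \text{True} \to \text{True} = \text{True}
(\lnot (p3 \leftrightarrow (p3 \lor p2)) \leftrightarrow p3) \leftrightarrow ((p3 \land ((p3 \to ((p5 \lor p2) \land p1)) \lor (\lnot (p3 \lor p5) \oplus p6))) \to \lnot (p2 \oplus (p2 \leftrightarrow p6))) = \text{False} \leftrightarrow \text{True} = \text{False}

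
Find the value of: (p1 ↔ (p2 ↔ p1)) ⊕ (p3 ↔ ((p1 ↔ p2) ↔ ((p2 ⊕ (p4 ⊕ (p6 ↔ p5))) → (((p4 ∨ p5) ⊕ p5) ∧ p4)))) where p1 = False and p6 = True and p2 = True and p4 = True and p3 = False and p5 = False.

Substituting p1=False, p6=True, p2=True, p4=True, p3=False, p5=False:
p2 ↔ p1 = True ↔ False = False
p1 ↔ (p2 ↔ p1) = False ↔ False = True
p1 ↔ p2 = False ↔ True = False
p6 ↔ p5 = True ↔ False = False
p4 ⊕ (p6 ↔ p5) = True ⊕ False = True
p2 ⊕ (p4 ⊕ (p6 ↔ p5)) = True ⊕ True = False
p4 ∨ p5 = True ∨ False = True
(p4 ∨ p5) ⊕ p5 = True ⊕ False = True
((p4 ∨ p5) ⊕ p5) ∧ p4 = True ∧ True = True
(p2 ⊕ (p4 ⊕ (p6 ↔ p5))) → (((p4 ∨ p5) ⊕ p5) ∧ p4) = False → True = True
(p1 ↔ p2) ↔ ((p2 ⊕ (p4 ⊕ (p6 ↔ p5))) → (((p4 ∨ p5) ⊕ p5) ∧ p4)) = False ↔ True = False
p3 ↔ ((p1 ↔ p2) ↔ ((p2 ⊕ (p4 ⊕ (p6 ↔ p5))) → (((p4 ∨ p5) ⊕ p5) ∧ p4))) = False ↔ False = True
(p1 ↔ (p2 ↔ p1)) ⊕ (p3 ↔ ((p1 ↔ p2) ↔ ((p2 ⊕ (p4 ⊕ (p6 ↔ p5))) → (((p4 ∨ p5) ⊕ p5) ∧ p4)))) = True ⊕ True = False

False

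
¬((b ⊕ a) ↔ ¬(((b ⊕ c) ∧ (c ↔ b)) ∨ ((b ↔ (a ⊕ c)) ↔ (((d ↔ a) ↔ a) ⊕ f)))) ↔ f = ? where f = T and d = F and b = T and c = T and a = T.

T

Substituting f=T, d=F, b=T, c=T, a=T:
b ⊕ a = T ⊕ T = F
b ⊕ c = T ⊕ T = F
c ↔ b = T ↔ T = T
(b ⊕ c) ∧ (c ↔ b) = F ∧ T = F
a ⊕ c = T ⊕ T = F
b ↔ (a ⊕ c) = T ↔ F = F
d ↔ a = F ↔ T = F
(d ↔ a) ↔ a = F ↔ T = F
((d ↔ a) ↔ a) ⊕ f = F ⊕ T = T
(b ↔ (a ⊕ c)) ↔ (((d ↔ a) ↔ a) ⊕ f) = F ↔ T = F
((b ⊕ c) ∧ (c ↔ b)) ∨ ((b ↔ (a ⊕ c)) ↔ (((d ↔ a) ↔ a) ⊕ f)) = F ∨ F = F
¬(((b ⊕ c) ∧ (c ↔ b)) ∨ ((b ↔ (a ⊕ c)) ↔ (((d ↔ a) ↔ a) ⊕ f))) = ¬F = T
(b ⊕ a) ↔ ¬(((b ⊕ c) ∧ (c ↔ b)) ∨ ((b ↔ (a ⊕ c)) ↔ (((d ↔ a) ↔ a) ⊕ f))) = F ↔ T = F
¬((b ⊕ a) ↔ ¬(((b ⊕ c) ∧ (c ↔ b)) ∨ ((b ↔ (a ⊕ c)) ↔ (((d ↔ a) ↔ a) ⊕ f)))) = ¬F = T
¬((b ⊕ a) ↔ ¬(((b ⊕ c) ∧ (c ↔ b)) ∨ ((b ↔ (a ⊕ c)) ↔ (((d ↔ a) ↔ a) ⊕ f)))) ↔ f = T ↔ T = T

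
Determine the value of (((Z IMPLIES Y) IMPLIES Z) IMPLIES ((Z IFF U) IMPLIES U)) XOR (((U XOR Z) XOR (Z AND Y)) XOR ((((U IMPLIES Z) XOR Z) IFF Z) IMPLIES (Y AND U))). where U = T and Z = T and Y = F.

Substituting U=T, Z=T, Y=F:
Z IMPLIES Y = T IMPLIES F = F
(Z IMPLIES Y) IMPLIES Z = F IMPLIES T = T
Z IFF U = T IFF T = T
(Z IFF U) IMPLIES U = T IMPLIES T = T
((Z IMPLIES Y) IMPLIES Z) IMPLIES ((Z IFF U) IMPLIES U) = T IMPLIES T = T
U XOR Z = T XOR T = F
Z AND Y = T AND F = F
(U XOR Z) XOR (Z AND Y) = F XOR F = F
U IMPLIES Z = T IMPLIES T = T
(U IMPLIES Z) XOR Z = T XOR T = F
((U IMPLIES Z) XOR Z) IFF Z = F IFF T = F
Y AND U = F AND T = F
(((U IMPLIES Z) XOR Z) IFF Z) IMPLIES (Y AND U) = F IMPLIES F = T
((U XOR Z) XOR (Z AND Y)) XOR ((((U IMPLIES Z) XOR Z) IFF Z) IMPLIES (Y AND U)) = F XOR T = T
(((Z IMPLIES Y) IMPLIES Z) IMPLIES ((Z IFF U) IMPLIES U)) XOR (((U XOR Z) XOR (Z AND Y)) XOR ((((U IMPLIES Z) XOR Z) IFF Z) IMPLIES (Y AND U))) = T XOR T = F

F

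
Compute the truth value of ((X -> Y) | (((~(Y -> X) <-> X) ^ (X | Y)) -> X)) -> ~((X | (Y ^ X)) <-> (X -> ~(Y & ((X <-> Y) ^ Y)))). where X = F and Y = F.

T

X -> Y = F -> F = T
Y -> X = F -> F = T
~(Y -> X) = ~T = F
~(Y -> X) <-> X = F <-> F = T
X | Y = F | F = F
(~(Y -> X) <-> X) ^ (X | Y) = T ^ F = T
((~(Y -> X) <-> X) ^ (X | Y)) -> X = T -> F = F
(X -> Y) | (((~(Y -> X) <-> X) ^ (X | Y)) -> X) = T | F = T
Y ^ X = F ^ F = F
X | (Y ^ X) = F | F = F
X <-> Y = F <-> F = T
(X <-> Y) ^ Y = T ^ F = T
Y & ((X <-> Y) ^ Y) = F & T = F
~(Y & ((X <-> Y) ^ Y)) = ~F = T
X -> ~(Y & ((X <-> Y) ^ Y)) = F -> T = T
(X | (Y ^ X)) <-> (X -> ~(Y & ((X <-> Y) ^ Y))) = F <-> T = F
~((X | (Y ^ X)) <-> (X -> ~(Y & ((X <-> Y) ^ Y)))) = ~F = T
((X -> Y) | (((~(Y -> X) <-> X) ^ (X | Y)) -> X)) -> ~((X | (Y ^ X)) <-> (X -> ~(Y & ((X <-> Y) ^ Y)))) = T -> T = T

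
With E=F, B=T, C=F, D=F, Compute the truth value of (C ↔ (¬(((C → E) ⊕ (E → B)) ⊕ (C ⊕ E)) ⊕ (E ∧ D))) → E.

T

C → E = F → F = T
E → B = F → T = T
(C → E) ⊕ (E → B) = T ⊕ T = F
C ⊕ E = F ⊕ F = F
((C → E) ⊕ (E → B)) ⊕ (C ⊕ E) = F ⊕ F = F
¬(((C → E) ⊕ (E → B)) ⊕ (C ⊕ E)) = ¬F = T
E ∧ D = F ∧ F = F
¬(((C → E) ⊕ (E → B)) ⊕ (C ⊕ E)) ⊕ (E ∧ D) = T ⊕ F = T
C ↔ (¬(((C → E) ⊕ (E → B)) ⊕ (C ⊕ E)) ⊕ (E ∧ D)) = F ↔ T = F
(C ↔ (¬(((C → E) ⊕ (E → B)) ⊕ (C ⊕ E)) ⊕ (E ∧ D))) → E = F → F = T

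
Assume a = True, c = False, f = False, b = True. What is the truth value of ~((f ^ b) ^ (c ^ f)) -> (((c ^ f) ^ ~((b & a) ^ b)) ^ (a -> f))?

True

f ^ b = False ^ True = True
c ^ f = False ^ False = False
(f ^ b) ^ (c ^ f) = True ^ False = True
~((f ^ b) ^ (c ^ f)) = ~True = False
c ^ f = False ^ False = False
b & a = True & True = True
(b & a) ^ b = True ^ True = False
~((b & a) ^ b) = ~False = True
(c ^ f) ^ ~((b & a) ^ b) = False ^ True = True
a -> f = True -> False = False
((c ^ f) ^ ~((b & a) ^ b)) ^ (a -> f) = True ^ False = True
~((f ^ b) ^ (c ^ f)) -> (((c ^ f) ^ ~((b & a) ^ b)) ^ (a -> f)) = False -> True = True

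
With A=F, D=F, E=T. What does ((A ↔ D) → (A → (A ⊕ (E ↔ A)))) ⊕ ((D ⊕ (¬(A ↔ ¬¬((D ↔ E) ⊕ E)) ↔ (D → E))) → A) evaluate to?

T

A ↔ D = F ↔ F = T
E ↔ A = T ↔ F = F
A ⊕ (E ↔ A) = F ⊕ F = F
A → (A ⊕ (E ↔ A)) = F → F = T
(A ↔ D) → (A → (A ⊕ (E ↔ A))) = T → T = T
D ↔ E = F ↔ T = F
(D ↔ E) ⊕ E = F ⊕ T = T
¬((D ↔ E) ⊕ E) = ¬T = F
¬¬((D ↔ E) ⊕ E) = ¬F = T
A ↔ ¬¬((D ↔ E) ⊕ E) = F ↔ T = F
¬(A ↔ ¬¬((D ↔ E) ⊕ E)) = ¬F = T
D → E = F → T = T
¬(A ↔ ¬¬((D ↔ E) ⊕ E)) ↔ (D → E) = T ↔ T = T
D ⊕ (¬(A ↔ ¬¬((D ↔ E) ⊕ E)) ↔ (D → E)) = F ⊕ T = T
(D ⊕ (¬(A ↔ ¬¬((D ↔ E) ⊕ E)) ↔ (D → E))) → A = T → F = F
((A ↔ D) → (A → (A ⊕ (E ↔ A)))) ⊕ ((D ⊕ (¬(A ↔ ¬¬((D ↔ E) ⊕ E)) ↔ (D → E))) → A) = T ⊕ F = T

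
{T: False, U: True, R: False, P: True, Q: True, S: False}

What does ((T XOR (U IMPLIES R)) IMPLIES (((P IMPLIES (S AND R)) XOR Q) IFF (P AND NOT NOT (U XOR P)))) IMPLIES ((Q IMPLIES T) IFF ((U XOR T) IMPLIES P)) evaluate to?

Substituting T=False, U=True, R=False, P=True, Q=True, S=False:
U IMPLIES R = True IMPLIES False = False
T XOR (U IMPLIES R) = False XOR False = False
S AND R = False AND False = False
P IMPLIES (S AND R) = True IMPLIES False = False
(P IMPLIES (S AND R)) XOR Q = False XOR True = True
U XOR P = True XOR True = False
NOT (U XOR P) = NOT False = True
NOT NOT (U XOR P) = NOT True = False
P AND NOT NOT (U XOR P) = True AND False = False
((P IMPLIES (S AND R)) XOR Q) IFF (P AND NOT NOT (U XOR P)) = True IFF False = False
(T XOR (U IMPLIES R)) IMPLIES (((P IMPLIES (S AND R)) XOR Q) IFF (P AND NOT NOT (U XOR P))) = False IMPLIES False = True
Q IMPLIES T = True IMPLIES False = False
U XOR T = True XOR False = True
(U XOR T) IMPLIES P = True IMPLIES True = True
(Q IMPLIES T) IFF ((U XOR T) IMPLIES P) = False IFF True = False
((T XOR (U IMPLIES R)) IMPLIES (((P IMPLIES (S AND R)) XOR Q) IFF (P AND NOT NOT (U XOR P)))) IMPLIES ((Q IMPLIES T) IFF ((U XOR T) IMPLIES P)) = True IMPLIES False = False

False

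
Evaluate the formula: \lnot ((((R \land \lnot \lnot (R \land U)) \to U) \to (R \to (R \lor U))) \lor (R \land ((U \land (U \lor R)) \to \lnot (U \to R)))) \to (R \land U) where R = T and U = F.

T

R \land U = T \land F = F
\lnot (R \land U) = \lnot F = T
\lnot \lnot (R \land U) = \lnot T = F
R \land \lnot \lnot (R \land U) = T \land F = F
(R \land \lnot \lnot (R \land U)) \to U = F \to F = T
R \lor U = T \lor F = T
R \to (R \lor U) = T \to T = T
((R \land \lnot \lnot (R \land U)) \to U) \to (R \to (R \lor U)) = T \to T = T
U \lor R = F \lor T = T
U \land (U \lor R) = F \land T = F
U \to R = F \to T = T
\lnot (U \to R) = \lnot T = F
(U \land (U \lor R)) \to \lnot (U \to R) = F \to F = T
R \land ((U \land (U \lor R)) \to \lnot (U \to R)) = T \land T = T
(((R \land \lnot \lnot (R \land U)) \to U) \to (R \to (R \lor U))) \lor (R \land ((U \land (U \lor R)) \to \lnot (U \to R))) = T \lor T = T
\lnot ((((R \land \lnot \lnot (R \land U)) \to U) \to (R \to (R \lor U))) \lor (R \land ((U \land (U \lor R)) \to \lnot (U \to R)))) = \lnot T = F
R \land U = T \land F = F
\lnot ((((R \land \lnot \lnot (R \land U)) \to U) \to (R \to (R \lor U))) \lor (R \land ((U \land (U \lor R)) \to \lnot (U \to R)))) \to (R \land U) = F \to F = T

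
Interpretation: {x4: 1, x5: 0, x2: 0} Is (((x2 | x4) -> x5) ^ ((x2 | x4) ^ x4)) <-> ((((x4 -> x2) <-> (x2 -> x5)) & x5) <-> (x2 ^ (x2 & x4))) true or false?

x2 | x4 = 0 | 1 = 1
(x2 | x4) -> x5 = 1 -> 0 = 0
x2 | x4 = 0 | 1 = 1
(x2 | x4) ^ x4 = 1 ^ 1 = 0
((x2 | x4) -> x5) ^ ((x2 | x4) ^ x4) = 0 ^ 0 = 0
x4 -> x2 = 1 -> 0 = 0
x2 -> x5 = 0 -> 0 = 1
(x4 -> x2) <-> (x2 -> x5) = 0 <-> 1 = 0
((x4 -> x2) <-> (x2 -> x5)) & x5 = 0 & 0 = 0
x2 & x4 = 0 & 1 = 0
x2 ^ (x2 & x4) = 0 ^ 0 = 0
(((x4 -> x2) <-> (x2 -> x5)) & x5) <-> (x2 ^ (x2 & x4)) = 0 <-> 0 = 1
(((x2 | x4) -> x5) ^ ((x2 | x4) ^ x4)) <-> ((((x4 -> x2) <-> (x2 -> x5)) & x5) <-> (x2 ^ (x2 & x4))) = 0 <-> 1 = 0

0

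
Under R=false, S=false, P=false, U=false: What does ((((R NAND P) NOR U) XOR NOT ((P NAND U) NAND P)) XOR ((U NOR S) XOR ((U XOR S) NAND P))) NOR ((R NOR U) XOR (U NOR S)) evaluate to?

Substituting R=false, S=false, P=false, U=false:
R NAND P = false NAND false = true
(R NAND P) NOR U = true NOR false = false
P NAND U = false NAND false = true
(P NAND U) NAND P = true NAND false = true
NOT ((P NAND U) NAND P) = NOT true = false
((R NAND P) NOR U) XOR NOT ((P NAND U) NAND P) = false XOR false = false
U NOR S = false NOR false = true
U XOR S = false XOR false = false
(U XOR S) NAND P = false NAND false = true
(U NOR S) XOR ((U XOR S) NAND P) = true XOR true = false
(((R NAND P) NOR U) XOR NOT ((P NAND U) NAND P)) XOR ((U NOR S) XOR ((U XOR S) NAND P)) = false XOR false = false
R NOR U = false NOR false = true
U NOR S = false NOR false = true
(R NOR U) XOR (U NOR S) = true XOR true = false
((((R NAND P) NOR U) XOR NOT ((P NAND U) NAND P)) XOR ((U NOR S) XOR ((U XOR S) NAND P))) NOR ((R NOR U) XOR (U NOR S)) = false NOR false = true

true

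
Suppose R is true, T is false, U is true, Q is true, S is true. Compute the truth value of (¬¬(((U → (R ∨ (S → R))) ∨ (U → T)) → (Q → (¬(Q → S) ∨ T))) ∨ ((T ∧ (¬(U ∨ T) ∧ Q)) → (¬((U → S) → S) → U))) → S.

S → R = True → True = True
R ∨ (S → R) = True ∨ True = True
U → (R ∨ (S → R)) = True → True = True
U → T = True → False = False
(U → (R ∨ (S → R))) ∨ (U → T) = True ∨ False = True
Q → S = True → True = True
¬(Q → S) = ¬True = False
¬(Q → S) ∨ T = False ∨ False = False
Q → (¬(Q → S) ∨ T) = True → False = False
((U → (R ∨ (S → R))) ∨ (U → T)) → (Q → (¬(Q → S) ∨ T)) = True → False = False
¬(((U → (R ∨ (S → R))) ∨ (U → T)) → (Q → (¬(Q → S) ∨ T))) = ¬False = True
¬¬(((U → (R ∨ (S → R))) ∨ (U → T)) → (Q → (¬(Q → S) ∨ T))) = ¬True = False
U ∨ T = True ∨ False = True
¬(U ∨ T) = ¬True = False
¬(U ∨ T) ∧ Q = False ∧ True = False
T ∧ (¬(U ∨ T) ∧ Q) = False ∧ False = False
U → S = True → True = True
(U → S) → S = True → True = True
¬((U → S) → S) = ¬True = False
¬((U → S) → S) → U = False → True = True
(T ∧ (¬(U ∨ T) ∧ Q)) → (¬((U → S) → S) → U) = False → True = True
¬¬(((U → (R ∨ (S → R))) ∨ (U → T)) → (Q → (¬(Q → S) ∨ T))) ∨ ((T ∧ (¬(U ∨ T) ∧ Q)) → (¬((U → S) → S) → U)) = False ∨ True = True
(¬¬(((U → (R ∨ (S → R))) ∨ (U → T)) → (Q → (¬(Q → S) ∨ T))) ∨ ((T ∧ (¬(U ∨ T) ∧ Q)) → (¬((U → S) → S) → U))) → S = True → True = True

True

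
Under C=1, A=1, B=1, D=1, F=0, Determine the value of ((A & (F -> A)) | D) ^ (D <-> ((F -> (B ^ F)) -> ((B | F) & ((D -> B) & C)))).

0

F -> A = 0 -> 1 = 1
A & (F -> A) = 1 & 1 = 1
(A & (F -> A)) | D = 1 | 1 = 1
B ^ F = 1 ^ 0 = 1
F -> (B ^ F) = 0 -> 1 = 1
B | F = 1 | 0 = 1
D -> B = 1 -> 1 = 1
(D -> B) & C = 1 & 1 = 1
(B | F) & ((D -> B) & C) = 1 & 1 = 1
(F -> (B ^ F)) -> ((B | F) & ((D -> B) & C)) = 1 -> 1 = 1
D <-> ((F -> (B ^ F)) -> ((B | F) & ((D -> B) & C))) = 1 <-> 1 = 1
((A & (F -> A)) | D) ^ (D <-> ((F -> (B ^ F)) -> ((B | F) & ((D -> B) & C)))) = 1 ^ 1 = 0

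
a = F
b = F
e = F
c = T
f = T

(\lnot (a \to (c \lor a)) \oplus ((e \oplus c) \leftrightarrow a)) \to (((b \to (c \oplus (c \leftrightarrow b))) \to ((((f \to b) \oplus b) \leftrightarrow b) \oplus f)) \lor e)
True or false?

T

c \lor a = T \lor F = T
a \to (c \lor a) = F \to T = T
\lnot (a \to (c \lor a)) = \lnot T = F
e \oplus c = F \oplus T = T
(e \oplus c) \leftrightarrow a = T \leftrightarrow F = F
\lnot (a \to (c \lor a)) \oplus ((e \oplus c) \leftrightarrow a) = F \oplus F = F
c \leftrightarrow b = T \leftrightarrow F = F
c \oplus (c \leftrightarrow b) = T \oplus F = T
b \to (c \oplus (c \leftrightarrow b)) = F \to T = T
f \to b = T \to F = F
(f \to b) \oplus b = F \oplus F = F
((f \to b) \oplus b) \leftrightarrow b = F \leftrightarrow F = T
(((f \to b) \oplus b) \leftrightarrow b) \oplus f = T \oplus T = F
(b \to (c \oplus (c \leftrightarrow b))) \to ((((f \to b) \oplus b) \leftrightarrow b) \oplus f) = T \to F = F
((b \to (c \oplus (c \leftrightarrow b))) \to ((((f \to b) \oplus b) \leftrightarrow b) \oplus f)) \lor e = F \lor F = F
(\lnot (a \to (c \lor a)) \oplus ((e \oplus c) \leftrightarrow a)) \to (((b \to (c \oplus (c \leftrightarrow b))) \to ((((f \to b) \oplus b) \leftrightarrow b) \oplus f)) \lor e) = F \to F = T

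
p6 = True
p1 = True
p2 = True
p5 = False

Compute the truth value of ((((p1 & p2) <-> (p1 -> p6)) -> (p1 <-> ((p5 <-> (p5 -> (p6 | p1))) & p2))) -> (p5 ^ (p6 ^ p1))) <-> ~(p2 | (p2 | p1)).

p1 & p2 = True & True = True
p1 -> p6 = True -> True = True
(p1 & p2) <-> (p1 -> p6) = True <-> True = True
p6 | p1 = True | True = True
p5 -> (p6 | p1) = False -> True = True
p5 <-> (p5 -> (p6 | p1)) = False <-> True = False
(p5 <-> (p5 -> (p6 | p1))) & p2 = False & True = False
p1 <-> ((p5 <-> (p5 -> (p6 | p1))) & p2) = True <-> False = False
((p1 & p2) <-> (p1 -> p6)) -> (p1 <-> ((p5 <-> (p5 -> (p6 | p1))) & p2)) = True -> False = False
p6 ^ p1 = True ^ True = False
p5 ^ (p6 ^ p1) = False ^ False = False
(((p1 & p2) <-> (p1 -> p6)) -> (p1 <-> ((p5 <-> (p5 -> (p6 | p1))) & p2))) -> (p5 ^ (p6 ^ p1)) = False -> False = True
p2 | p1 = True | True = True
p2 | (p2 | p1) = True | True = True
~(p2 | (p2 | p1)) = ~True = False
((((p1 & p2) <-> (p1 -> p6)) -> (p1 <-> ((p5 <-> (p5 -> (p6 | p1))) & p2))) -> (p5 ^ (p6 ^ p1))) <-> ~(p2 | (p2 | p1)) = True <-> False = False

False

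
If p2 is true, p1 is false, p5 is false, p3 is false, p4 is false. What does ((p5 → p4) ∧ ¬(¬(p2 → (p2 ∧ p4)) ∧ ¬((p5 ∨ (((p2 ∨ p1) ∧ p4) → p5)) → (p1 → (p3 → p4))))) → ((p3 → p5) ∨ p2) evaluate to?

True

p5 → p4 = False → False = True
p2 ∧ p4 = True ∧ False = False
p2 → (p2 ∧ p4) = True → False = False
¬(p2 → (p2 ∧ p4)) = ¬False = True
p2 ∨ p1 = True ∨ False = True
(p2 ∨ p1) ∧ p4 = True ∧ False = False
((p2 ∨ p1) ∧ p4) → p5 = False → False = True
p5 ∨ (((p2 ∨ p1) ∧ p4) → p5) = False ∨ True = True
p3 → p4 = False → False = True
p1 → (p3 → p4) = False → True = True
(p5 ∨ (((p2 ∨ p1) ∧ p4) → p5)) → (p1 → (p3 → p4)) = True → True = True
¬((p5 ∨ (((p2 ∨ p1) ∧ p4) → p5)) → (p1 → (p3 → p4))) = ¬True = False
¬(p2 → (p2 ∧ p4)) ∧ ¬((p5 ∨ (((p2 ∨ p1) ∧ p4) → p5)) → (p1 → (p3 → p4))) = True ∧ False = False
¬(¬(p2 → (p2 ∧ p4)) ∧ ¬((p5 ∨ (((p2 ∨ p1) ∧ p4) → p5)) → (p1 → (p3 → p4)))) = ¬False = True
(p5 → p4) ∧ ¬(¬(p2 → (p2 ∧ p4)) ∧ ¬((p5 ∨ (((p2 ∨ p1) ∧ p4) → p5)) → (p1 → (p3 → p4)))) = True ∧ True = True
p3 → p5 = False → False = True
(p3 → p5) ∨ p2 = True ∨ True = True
((p5 → p4) ∧ ¬(¬(p2 → (p2 ∧ p4)) ∧ ¬((p5 ∨ (((p2 ∨ p1) ∧ p4) → p5)) → (p1 → (p3 → p4))))) → ((p3 → p5) ∨ p2) = True → True = True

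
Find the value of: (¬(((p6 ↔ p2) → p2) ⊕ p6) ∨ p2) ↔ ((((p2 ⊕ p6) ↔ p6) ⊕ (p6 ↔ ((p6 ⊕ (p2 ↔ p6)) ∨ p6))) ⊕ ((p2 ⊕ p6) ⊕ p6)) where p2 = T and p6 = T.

p6 ↔ p2 = T ↔ T = T
(p6 ↔ p2) → p2 = T → T = T
((p6 ↔ p2) → p2) ⊕ p6 = T ⊕ T = F
¬(((p6 ↔ p2) → p2) ⊕ p6) = ¬F = T
¬(((p6 ↔ p2) → p2) ⊕ p6) ∨ p2 = T ∨ T = T
p2 ⊕ p6 = T ⊕ T = F
(p2 ⊕ p6) ↔ p6 = F ↔ T = F
p2 ↔ p6 = T ↔ T = T
p6 ⊕ (p2 ↔ p6) = T ⊕ T = F
(p6 ⊕ (p2 ↔ p6)) ∨ p6 = F ∨ T = T
p6 ↔ ((p6 ⊕ (p2 ↔ p6)) ∨ p6) = T ↔ T = T
((p2 ⊕ p6) ↔ p6) ⊕ (p6 ↔ ((p6 ⊕ (p2 ↔ p6)) ∨ p6)) = F ⊕ T = T
p2 ⊕ p6 = T ⊕ T = F
(p2 ⊕ p6) ⊕ p6 = F ⊕ T = T
(((p2 ⊕ p6) ↔ p6) ⊕ (p6 ↔ ((p6 ⊕ (p2 ↔ p6)) ∨ p6))) ⊕ ((p2 ⊕ p6) ⊕ p6) = T ⊕ T = F
(¬(((p6 ↔ p2) → p2) ⊕ p6) ∨ p2) ↔ ((((p2 ⊕ p6) ↔ p6) ⊕ (p6 ↔ ((p6 ⊕ (p2 ↔ p6)) ∨ p6))) ⊕ ((p2 ⊕ p6) ⊕ p6)) = T ↔ F = F

F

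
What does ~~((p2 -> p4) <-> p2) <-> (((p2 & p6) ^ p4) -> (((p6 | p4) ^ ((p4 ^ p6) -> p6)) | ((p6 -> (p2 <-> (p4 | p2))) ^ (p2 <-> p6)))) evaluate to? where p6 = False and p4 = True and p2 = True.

True

p2 -> p4 = True -> True = True
(p2 -> p4) <-> p2 = True <-> True = True
~((p2 -> p4) <-> p2) = ~True = False
~~((p2 -> p4) <-> p2) = ~False = True
p2 & p6 = True & False = False
(p2 & p6) ^ p4 = False ^ True = True
p6 | p4 = False | True = True
p4 ^ p6 = True ^ False = True
(p4 ^ p6) -> p6 = True -> False = False
(p6 | p4) ^ ((p4 ^ p6) -> p6) = True ^ False = True
p4 | p2 = True | True = True
p2 <-> (p4 | p2) = True <-> True = True
p6 -> (p2 <-> (p4 | p2)) = False -> True = True
p2 <-> p6 = True <-> False = False
(p6 -> (p2 <-> (p4 | p2))) ^ (p2 <-> p6) = True ^ False = True
((p6 | p4) ^ ((p4 ^ p6) -> p6)) | ((p6 -> (p2 <-> (p4 | p2))) ^ (p2 <-> p6)) = True | True = True
((p2 & p6) ^ p4) -> (((p6 | p4) ^ ((p4 ^ p6) -> p6)) | ((p6 -> (p2 <-> (p4 | p2))) ^ (p2 <-> p6))) = True -> True = True
~~((p2 -> p4) <-> p2) <-> (((p2 & p6) ^ p4) -> (((p6 | p4) ^ ((p4 ^ p6) -> p6)) | ((p6 -> (p2 <-> (p4 | p2))) ^ (p2 <-> p6)))) = True <-> True = True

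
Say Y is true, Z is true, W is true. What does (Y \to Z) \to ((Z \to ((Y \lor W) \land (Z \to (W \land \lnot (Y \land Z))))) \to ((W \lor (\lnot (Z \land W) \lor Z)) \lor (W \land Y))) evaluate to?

T

Y \to Z = T \to T = T
Y \lor W = T \lor T = T
Y \land Z = T \land T = T
\lnot (Y \land Z) = \lnot T = F
W \land \lnot (Y \land Z) = T \land F = F
Z \to (W \land \lnot (Y \land Z)) = T \to F = F
(Y \lor W) \land (Z \to (W \land \lnot (Y \land Z))) = T \land F = F
Z \to ((Y \lor W) \land (Z \to (W \land \lnot (Y \land Z)))) = T \to F = F
Z \land W = T \land T = T
\lnot (Z \land W) = \lnot T = F
\lnot (Z \land W) \lor Z = F \lor T = T
W \lor (\lnot (Z \land W) \lor Z) = T \lor T = T
W \land Y = T \land T = T
(W \lor (\lnot (Z \land W) \lor Z)) \lor (W \land Y) = T \lor T = T
(Z \to ((Y \lor W) \land (Z \to (W \land \lnot (Y \land Z))))) \to ((W \lor (\lnot (Z \land W) \lor Z)) \lor (W \land Y)) = F \to T = T
(Y \to Z) \to ((Z \to ((Y \lor W) \land (Z \to (W \land \lnot (Y \land Z))))) \to ((W \lor (\lnot (Z \land W) \lor Z)) \lor (W \land Y))) = T \to T = T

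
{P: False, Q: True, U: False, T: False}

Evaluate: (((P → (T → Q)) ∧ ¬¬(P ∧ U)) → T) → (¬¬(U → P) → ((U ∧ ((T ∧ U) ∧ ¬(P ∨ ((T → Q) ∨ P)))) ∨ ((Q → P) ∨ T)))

T → Q = False → True = True
P → (T → Q) = False → True = True
P ∧ U = False ∧ False = False
¬(P ∧ U) = ¬False = True
¬¬(P ∧ U) = ¬True = False
(P → (T → Q)) ∧ ¬¬(P ∧ U) = True ∧ False = False
((P → (T → Q)) ∧ ¬¬(P ∧ U)) → T = False → False = True
U → P = False → False = True
¬(U → P) = ¬True = False
¬¬(U → P) = ¬False = True
T ∧ U = False ∧ False = False
T → Q = False → True = True
(T → Q) ∨ P = True ∨ False = True
P ∨ ((T → Q) ∨ P) = False ∨ True = True
¬(P ∨ ((T → Q) ∨ P)) = ¬True = False
(T ∧ U) ∧ ¬(P ∨ ((T → Q) ∨ P)) = False ∧ False = False
U ∧ ((T ∧ U) ∧ ¬(P ∨ ((T → Q) ∨ P))) = False ∧ False = False
Q → P = True → False = False
(Q → P) ∨ T = False ∨ False = False
(U ∧ ((T ∧ U) ∧ ¬(P ∨ ((T → Q) ∨ P)))) ∨ ((Q → P) ∨ T) = False ∨ False = False
¬¬(U → P) → ((U ∧ ((T ∧ U) ∧ ¬(P ∨ ((T → Q) ∨ P)))) ∨ ((Q → P) ∨ T)) = True → False = False
(((P → (T → Q)) ∧ ¬¬(P ∧ U)) → T) → (¬¬(U → P) → ((U ∧ ((T ∧ U) ∧ ¬(P ∨ ((T → Q) ∨ P)))) ∨ ((Q → P) ∨ T))) = True → False = False

False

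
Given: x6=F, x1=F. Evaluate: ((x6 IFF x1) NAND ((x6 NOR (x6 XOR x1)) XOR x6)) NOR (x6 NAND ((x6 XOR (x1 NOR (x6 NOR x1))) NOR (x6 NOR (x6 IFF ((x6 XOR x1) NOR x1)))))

x6 IFF x1 = F IFF F = T
x6 XOR x1 = F XOR F = F
x6 NOR (x6 XOR x1) = F NOR F = T
(x6 NOR (x6 XOR x1)) XOR x6 = T XOR F = T
(x6 IFF x1) NAND ((x6 NOR (x6 XOR x1)) XOR x6) = T NAND T = F
x6 NOR x1 = F NOR F = T
x1 NOR (x6 NOR x1) = F NOR T = F
x6 XOR (x1 NOR (x6 NOR x1)) = F XOR F = F
x6 XOR x1 = F XOR F = F
(x6 XOR x1) NOR x1 = F NOR F = T
x6 IFF ((x6 XOR x1) NOR x1) = F IFF T = F
x6 NOR (x6 IFF ((x6 XOR x1) NOR x1)) = F NOR F = T
(x6 XOR (x1 NOR (x6 NOR x1))) NOR (x6 NOR (x6 IFF ((x6 XOR x1) NOR x1))) = F NOR T = F
x6 NAND ((x6 XOR (x1 NOR (x6 NOR x1))) NOR (x6 NOR (x6 IFF ((x6 XOR x1) NOR x1)))) = F NAND F = T
((x6 IFF x1) NAND ((x6 NOR (x6 XOR x1)) XOR x6)) NOR (x6 NAND ((x6 XOR (x1 NOR (x6 NOR x1))) NOR (x6 NOR (x6 IFF ((x6 XOR x1) NOR x1))))) = F NOR T = F

F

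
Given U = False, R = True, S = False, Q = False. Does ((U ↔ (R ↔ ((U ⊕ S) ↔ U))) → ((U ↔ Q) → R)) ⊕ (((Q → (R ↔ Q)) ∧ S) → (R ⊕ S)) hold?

False

U ⊕ S = False ⊕ False = False
(U ⊕ S) ↔ U = False ↔ False = True
R ↔ ((U ⊕ S) ↔ U) = True ↔ True = True
U ↔ (R ↔ ((U ⊕ S) ↔ U)) = False ↔ True = False
U ↔ Q = False ↔ False = True
(U ↔ Q) → R = True → True = True
(U ↔ (R ↔ ((U ⊕ S) ↔ U))) → ((U ↔ Q) → R) = False → True = True
R ↔ Q = True ↔ False = False
Q → (R ↔ Q) = False → False = True
(Q → (R ↔ Q)) ∧ S = True ∧ False = False
R ⊕ S = True ⊕ False = True
((Q → (R ↔ Q)) ∧ S) → (R ⊕ S) = False → True = True
((U ↔ (R ↔ ((U ⊕ S) ↔ U))) → ((U ↔ Q) → R)) ⊕ (((Q → (R ↔ Q)) ∧ S) → (R ⊕ S)) = True ⊕ True = False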